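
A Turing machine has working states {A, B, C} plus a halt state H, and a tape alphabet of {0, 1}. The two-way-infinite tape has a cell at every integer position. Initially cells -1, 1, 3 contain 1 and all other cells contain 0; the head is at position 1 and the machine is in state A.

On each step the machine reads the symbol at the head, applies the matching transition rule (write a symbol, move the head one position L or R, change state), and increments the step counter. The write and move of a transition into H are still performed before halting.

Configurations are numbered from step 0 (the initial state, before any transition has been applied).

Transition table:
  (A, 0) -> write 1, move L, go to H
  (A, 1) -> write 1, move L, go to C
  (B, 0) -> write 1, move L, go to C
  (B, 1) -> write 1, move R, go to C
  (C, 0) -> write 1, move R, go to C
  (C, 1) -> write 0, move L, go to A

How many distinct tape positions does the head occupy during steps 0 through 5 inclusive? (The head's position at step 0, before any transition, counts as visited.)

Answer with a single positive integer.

Answer: 4

Derivation:
Step 1: in state A at pos 1, read 1 -> (A,1)->write 1,move L,goto C. Now: state=C, head=0, tape[-2..4]=0101010 (head:   ^)
Step 2: in state C at pos 0, read 0 -> (C,0)->write 1,move R,goto C. Now: state=C, head=1, tape[-2..4]=0111010 (head:    ^)
Step 3: in state C at pos 1, read 1 -> (C,1)->write 0,move L,goto A. Now: state=A, head=0, tape[-2..4]=0110010 (head:   ^)
Step 4: in state A at pos 0, read 1 -> (A,1)->write 1,move L,goto C. Now: state=C, head=-1, tape[-2..4]=0110010 (head:  ^)
Step 5: in state C at pos -1, read 1 -> (C,1)->write 0,move L,goto A. Now: state=A, head=-2, tape[-3..4]=00010010 (head:  ^)
Head positions at steps 0..5: starting at 1, distinct positions visited = {-2, -1, 0, 1} -> 4 position(s)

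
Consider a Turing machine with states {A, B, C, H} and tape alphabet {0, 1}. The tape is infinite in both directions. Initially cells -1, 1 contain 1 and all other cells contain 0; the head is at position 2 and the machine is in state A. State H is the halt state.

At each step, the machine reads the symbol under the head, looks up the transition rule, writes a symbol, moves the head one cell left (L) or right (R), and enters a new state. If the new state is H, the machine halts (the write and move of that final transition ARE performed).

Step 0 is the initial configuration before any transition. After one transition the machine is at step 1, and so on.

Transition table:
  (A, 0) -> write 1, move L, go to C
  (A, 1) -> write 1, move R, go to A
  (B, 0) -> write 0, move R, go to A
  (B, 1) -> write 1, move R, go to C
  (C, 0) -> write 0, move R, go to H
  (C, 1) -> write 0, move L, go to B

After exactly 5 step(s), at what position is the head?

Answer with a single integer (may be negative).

Step 1: in state A at pos 2, read 0 -> (A,0)->write 1,move L,goto C. Now: state=C, head=1, tape[-2..3]=010110 (head:    ^)
Step 2: in state C at pos 1, read 1 -> (C,1)->write 0,move L,goto B. Now: state=B, head=0, tape[-2..3]=010010 (head:   ^)
Step 3: in state B at pos 0, read 0 -> (B,0)->write 0,move R,goto A. Now: state=A, head=1, tape[-2..3]=010010 (head:    ^)
Step 4: in state A at pos 1, read 0 -> (A,0)->write 1,move L,goto C. Now: state=C, head=0, tape[-2..3]=010110 (head:   ^)
Step 5: in state C at pos 0, read 0 -> (C,0)->write 0,move R,goto H. Now: state=H, head=1, tape[-2..3]=010110 (head:    ^)

Answer: 1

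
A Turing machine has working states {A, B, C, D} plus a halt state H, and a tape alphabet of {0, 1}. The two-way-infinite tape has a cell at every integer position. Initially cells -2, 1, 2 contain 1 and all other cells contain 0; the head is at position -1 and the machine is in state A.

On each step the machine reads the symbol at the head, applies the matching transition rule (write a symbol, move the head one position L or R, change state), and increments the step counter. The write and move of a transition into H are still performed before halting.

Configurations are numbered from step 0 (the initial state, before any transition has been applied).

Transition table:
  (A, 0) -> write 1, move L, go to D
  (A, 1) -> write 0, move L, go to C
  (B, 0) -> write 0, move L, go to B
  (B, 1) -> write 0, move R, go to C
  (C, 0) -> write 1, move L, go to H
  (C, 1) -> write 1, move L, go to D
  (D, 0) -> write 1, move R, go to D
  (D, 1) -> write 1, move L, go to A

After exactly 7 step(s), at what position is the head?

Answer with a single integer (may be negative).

Answer: -6

Derivation:
Step 1: in state A at pos -1, read 0 -> (A,0)->write 1,move L,goto D. Now: state=D, head=-2, tape[-3..3]=0110110 (head:  ^)
Step 2: in state D at pos -2, read 1 -> (D,1)->write 1,move L,goto A. Now: state=A, head=-3, tape[-4..3]=00110110 (head:  ^)
Step 3: in state A at pos -3, read 0 -> (A,0)->write 1,move L,goto D. Now: state=D, head=-4, tape[-5..3]=001110110 (head:  ^)
Step 4: in state D at pos -4, read 0 -> (D,0)->write 1,move R,goto D. Now: state=D, head=-3, tape[-5..3]=011110110 (head:   ^)
Step 5: in state D at pos -3, read 1 -> (D,1)->write 1,move L,goto A. Now: state=A, head=-4, tape[-5..3]=011110110 (head:  ^)
Step 6: in state A at pos -4, read 1 -> (A,1)->write 0,move L,goto C. Now: state=C, head=-5, tape[-6..3]=0001110110 (head:  ^)
Step 7: in state C at pos -5, read 0 -> (C,0)->write 1,move L,goto H. Now: state=H, head=-6, tape[-7..3]=00101110110 (head:  ^)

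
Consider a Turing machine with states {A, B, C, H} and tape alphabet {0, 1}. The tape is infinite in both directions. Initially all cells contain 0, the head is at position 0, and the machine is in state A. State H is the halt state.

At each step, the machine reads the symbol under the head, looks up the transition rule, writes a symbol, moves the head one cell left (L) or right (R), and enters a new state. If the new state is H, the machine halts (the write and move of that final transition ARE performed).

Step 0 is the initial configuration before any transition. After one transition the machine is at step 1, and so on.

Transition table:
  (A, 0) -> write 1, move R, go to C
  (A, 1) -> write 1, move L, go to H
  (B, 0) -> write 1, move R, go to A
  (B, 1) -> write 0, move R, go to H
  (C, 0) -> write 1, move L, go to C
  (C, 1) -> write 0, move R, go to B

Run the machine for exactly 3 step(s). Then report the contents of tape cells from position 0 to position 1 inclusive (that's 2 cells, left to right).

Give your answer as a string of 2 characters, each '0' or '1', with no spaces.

Answer: 01

Derivation:
Step 1: in state A at pos 0, read 0 -> (A,0)->write 1,move R,goto C. Now: state=C, head=1, tape[-1..2]=0100 (head:   ^)
Step 2: in state C at pos 1, read 0 -> (C,0)->write 1,move L,goto C. Now: state=C, head=0, tape[-1..2]=0110 (head:  ^)
Step 3: in state C at pos 0, read 1 -> (C,1)->write 0,move R,goto B. Now: state=B, head=1, tape[-1..2]=0010 (head:   ^)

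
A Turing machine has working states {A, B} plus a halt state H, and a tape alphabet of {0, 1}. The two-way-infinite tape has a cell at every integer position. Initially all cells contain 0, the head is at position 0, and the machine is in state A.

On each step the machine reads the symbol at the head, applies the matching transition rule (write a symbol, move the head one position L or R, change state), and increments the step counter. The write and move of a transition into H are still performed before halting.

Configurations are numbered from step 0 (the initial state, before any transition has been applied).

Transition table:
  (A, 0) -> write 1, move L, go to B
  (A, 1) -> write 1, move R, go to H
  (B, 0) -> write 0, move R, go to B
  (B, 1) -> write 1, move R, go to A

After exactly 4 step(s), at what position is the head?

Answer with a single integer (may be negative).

Step 1: in state A at pos 0, read 0 -> (A,0)->write 1,move L,goto B. Now: state=B, head=-1, tape[-2..1]=0010 (head:  ^)
Step 2: in state B at pos -1, read 0 -> (B,0)->write 0,move R,goto B. Now: state=B, head=0, tape[-2..1]=0010 (head:   ^)
Step 3: in state B at pos 0, read 1 -> (B,1)->write 1,move R,goto A. Now: state=A, head=1, tape[-2..2]=00100 (head:    ^)
Step 4: in state A at pos 1, read 0 -> (A,0)->write 1,move L,goto B. Now: state=B, head=0, tape[-2..2]=00110 (head:   ^)

Answer: 0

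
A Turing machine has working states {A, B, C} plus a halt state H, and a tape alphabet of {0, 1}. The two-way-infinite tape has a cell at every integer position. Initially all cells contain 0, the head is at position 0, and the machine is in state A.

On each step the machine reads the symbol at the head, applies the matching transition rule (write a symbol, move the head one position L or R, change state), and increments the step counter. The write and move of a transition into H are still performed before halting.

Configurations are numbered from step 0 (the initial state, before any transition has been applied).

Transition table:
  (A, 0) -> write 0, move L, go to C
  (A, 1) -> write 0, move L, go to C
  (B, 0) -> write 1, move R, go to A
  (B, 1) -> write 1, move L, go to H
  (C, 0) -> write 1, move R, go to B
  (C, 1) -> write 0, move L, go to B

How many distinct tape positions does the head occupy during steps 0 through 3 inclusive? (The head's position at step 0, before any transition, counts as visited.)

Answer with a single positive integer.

Answer: 3

Derivation:
Step 1: in state A at pos 0, read 0 -> (A,0)->write 0,move L,goto C. Now: state=C, head=-1, tape[-2..1]=0000 (head:  ^)
Step 2: in state C at pos -1, read 0 -> (C,0)->write 1,move R,goto B. Now: state=B, head=0, tape[-2..1]=0100 (head:   ^)
Step 3: in state B at pos 0, read 0 -> (B,0)->write 1,move R,goto A. Now: state=A, head=1, tape[-2..2]=01100 (head:    ^)
Head positions at steps 0..3: starting at 0, distinct positions visited = {-1, 0, 1} -> 3 position(s)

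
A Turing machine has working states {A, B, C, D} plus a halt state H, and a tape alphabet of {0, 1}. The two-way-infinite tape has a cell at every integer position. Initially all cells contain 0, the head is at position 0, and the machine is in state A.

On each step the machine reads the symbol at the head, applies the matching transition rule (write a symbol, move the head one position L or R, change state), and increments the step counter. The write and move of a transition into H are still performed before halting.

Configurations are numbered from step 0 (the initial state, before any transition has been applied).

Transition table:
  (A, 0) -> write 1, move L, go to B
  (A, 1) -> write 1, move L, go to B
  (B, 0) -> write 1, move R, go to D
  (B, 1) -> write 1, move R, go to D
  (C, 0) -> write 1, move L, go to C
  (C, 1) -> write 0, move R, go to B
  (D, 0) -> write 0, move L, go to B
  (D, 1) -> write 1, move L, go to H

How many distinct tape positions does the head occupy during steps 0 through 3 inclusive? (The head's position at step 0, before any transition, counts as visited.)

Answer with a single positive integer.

Step 1: in state A at pos 0, read 0 -> (A,0)->write 1,move L,goto B. Now: state=B, head=-1, tape[-2..1]=0010 (head:  ^)
Step 2: in state B at pos -1, read 0 -> (B,0)->write 1,move R,goto D. Now: state=D, head=0, tape[-2..1]=0110 (head:   ^)
Step 3: in state D at pos 0, read 1 -> (D,1)->write 1,move L,goto H. Now: state=H, head=-1, tape[-2..1]=0110 (head:  ^)
Head positions at steps 0..3: starting at 0, distinct positions visited = {-1, 0} -> 2 position(s)

Answer: 2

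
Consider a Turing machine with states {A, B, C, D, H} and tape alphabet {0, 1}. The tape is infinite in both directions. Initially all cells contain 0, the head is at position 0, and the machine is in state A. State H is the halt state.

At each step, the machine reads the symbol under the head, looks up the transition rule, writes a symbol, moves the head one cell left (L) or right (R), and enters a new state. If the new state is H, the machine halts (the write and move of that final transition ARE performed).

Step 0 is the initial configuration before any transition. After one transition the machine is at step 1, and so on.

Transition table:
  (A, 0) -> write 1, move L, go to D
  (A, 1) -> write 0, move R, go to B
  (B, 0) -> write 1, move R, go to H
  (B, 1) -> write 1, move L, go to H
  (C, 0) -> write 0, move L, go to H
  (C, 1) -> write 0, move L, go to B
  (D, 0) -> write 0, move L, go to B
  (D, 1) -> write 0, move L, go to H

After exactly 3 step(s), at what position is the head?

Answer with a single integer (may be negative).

Answer: -1

Derivation:
Step 1: in state A at pos 0, read 0 -> (A,0)->write 1,move L,goto D. Now: state=D, head=-1, tape[-2..1]=0010 (head:  ^)
Step 2: in state D at pos -1, read 0 -> (D,0)->write 0,move L,goto B. Now: state=B, head=-2, tape[-3..1]=00010 (head:  ^)
Step 3: in state B at pos -2, read 0 -> (B,0)->write 1,move R,goto H. Now: state=H, head=-1, tape[-3..1]=01010 (head:   ^)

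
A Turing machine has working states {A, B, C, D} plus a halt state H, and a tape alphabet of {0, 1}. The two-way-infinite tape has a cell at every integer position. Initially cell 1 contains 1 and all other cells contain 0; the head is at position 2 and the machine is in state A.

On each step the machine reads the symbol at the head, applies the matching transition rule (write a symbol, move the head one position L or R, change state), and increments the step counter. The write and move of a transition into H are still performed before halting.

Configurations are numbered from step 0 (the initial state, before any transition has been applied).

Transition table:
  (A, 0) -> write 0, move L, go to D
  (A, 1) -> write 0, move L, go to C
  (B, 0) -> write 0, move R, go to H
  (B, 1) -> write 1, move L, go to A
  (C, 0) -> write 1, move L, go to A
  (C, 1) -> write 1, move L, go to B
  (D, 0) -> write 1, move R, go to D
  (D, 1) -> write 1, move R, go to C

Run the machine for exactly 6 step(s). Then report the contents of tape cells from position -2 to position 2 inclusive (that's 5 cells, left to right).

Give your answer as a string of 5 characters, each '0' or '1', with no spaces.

Step 1: in state A at pos 2, read 0 -> (A,0)->write 0,move L,goto D. Now: state=D, head=1, tape[0..3]=0100 (head:  ^)
Step 2: in state D at pos 1, read 1 -> (D,1)->write 1,move R,goto C. Now: state=C, head=2, tape[0..3]=0100 (head:   ^)
Step 3: in state C at pos 2, read 0 -> (C,0)->write 1,move L,goto A. Now: state=A, head=1, tape[0..3]=0110 (head:  ^)
Step 4: in state A at pos 1, read 1 -> (A,1)->write 0,move L,goto C. Now: state=C, head=0, tape[-1..3]=00010 (head:  ^)
Step 5: in state C at pos 0, read 0 -> (C,0)->write 1,move L,goto A. Now: state=A, head=-1, tape[-2..3]=001010 (head:  ^)
Step 6: in state A at pos -1, read 0 -> (A,0)->write 0,move L,goto D. Now: state=D, head=-2, tape[-3..3]=0001010 (head:  ^)

Answer: 00101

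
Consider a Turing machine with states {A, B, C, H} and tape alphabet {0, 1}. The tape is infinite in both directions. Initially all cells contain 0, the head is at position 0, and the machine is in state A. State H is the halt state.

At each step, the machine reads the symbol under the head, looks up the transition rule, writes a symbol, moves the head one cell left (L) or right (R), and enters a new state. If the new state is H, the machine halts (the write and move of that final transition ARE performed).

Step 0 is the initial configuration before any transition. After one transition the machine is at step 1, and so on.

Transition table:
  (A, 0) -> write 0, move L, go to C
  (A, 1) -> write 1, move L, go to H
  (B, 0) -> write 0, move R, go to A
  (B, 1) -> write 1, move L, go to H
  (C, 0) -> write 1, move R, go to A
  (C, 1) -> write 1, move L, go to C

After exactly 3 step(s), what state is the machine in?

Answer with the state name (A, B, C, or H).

Answer: C

Derivation:
Step 1: in state A at pos 0, read 0 -> (A,0)->write 0,move L,goto C. Now: state=C, head=-1, tape[-2..1]=0000 (head:  ^)
Step 2: in state C at pos -1, read 0 -> (C,0)->write 1,move R,goto A. Now: state=A, head=0, tape[-2..1]=0100 (head:   ^)
Step 3: in state A at pos 0, read 0 -> (A,0)->write 0,move L,goto C. Now: state=C, head=-1, tape[-2..1]=0100 (head:  ^)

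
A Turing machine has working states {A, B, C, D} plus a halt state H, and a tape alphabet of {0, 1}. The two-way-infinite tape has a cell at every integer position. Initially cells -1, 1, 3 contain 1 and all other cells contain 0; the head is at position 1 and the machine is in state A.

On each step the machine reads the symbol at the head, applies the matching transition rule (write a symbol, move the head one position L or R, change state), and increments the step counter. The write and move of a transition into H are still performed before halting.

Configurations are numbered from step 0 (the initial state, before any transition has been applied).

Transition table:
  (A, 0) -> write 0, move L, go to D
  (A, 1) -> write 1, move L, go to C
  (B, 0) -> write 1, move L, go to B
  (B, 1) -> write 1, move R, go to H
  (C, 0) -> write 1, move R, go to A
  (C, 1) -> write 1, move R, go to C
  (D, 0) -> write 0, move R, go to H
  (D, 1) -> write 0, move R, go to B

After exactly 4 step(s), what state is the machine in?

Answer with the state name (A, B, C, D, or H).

Step 1: in state A at pos 1, read 1 -> (A,1)->write 1,move L,goto C. Now: state=C, head=0, tape[-2..4]=0101010 (head:   ^)
Step 2: in state C at pos 0, read 0 -> (C,0)->write 1,move R,goto A. Now: state=A, head=1, tape[-2..4]=0111010 (head:    ^)
Step 3: in state A at pos 1, read 1 -> (A,1)->write 1,move L,goto C. Now: state=C, head=0, tape[-2..4]=0111010 (head:   ^)
Step 4: in state C at pos 0, read 1 -> (C,1)->write 1,move R,goto C. Now: state=C, head=1, tape[-2..4]=0111010 (head:    ^)

Answer: C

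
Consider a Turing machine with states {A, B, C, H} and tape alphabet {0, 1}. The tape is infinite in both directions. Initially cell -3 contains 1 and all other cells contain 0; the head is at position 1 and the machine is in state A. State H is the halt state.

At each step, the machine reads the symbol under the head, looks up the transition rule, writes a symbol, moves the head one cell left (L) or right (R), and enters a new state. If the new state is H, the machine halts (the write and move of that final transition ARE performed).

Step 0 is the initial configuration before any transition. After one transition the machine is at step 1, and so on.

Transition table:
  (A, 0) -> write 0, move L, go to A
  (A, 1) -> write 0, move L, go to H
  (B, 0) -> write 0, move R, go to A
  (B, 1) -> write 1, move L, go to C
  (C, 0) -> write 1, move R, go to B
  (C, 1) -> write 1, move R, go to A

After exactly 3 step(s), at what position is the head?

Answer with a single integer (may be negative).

Step 1: in state A at pos 1, read 0 -> (A,0)->write 0,move L,goto A. Now: state=A, head=0, tape[-4..2]=0100000 (head:     ^)
Step 2: in state A at pos 0, read 0 -> (A,0)->write 0,move L,goto A. Now: state=A, head=-1, tape[-4..2]=0100000 (head:    ^)
Step 3: in state A at pos -1, read 0 -> (A,0)->write 0,move L,goto A. Now: state=A, head=-2, tape[-4..2]=0100000 (head:   ^)

Answer: -2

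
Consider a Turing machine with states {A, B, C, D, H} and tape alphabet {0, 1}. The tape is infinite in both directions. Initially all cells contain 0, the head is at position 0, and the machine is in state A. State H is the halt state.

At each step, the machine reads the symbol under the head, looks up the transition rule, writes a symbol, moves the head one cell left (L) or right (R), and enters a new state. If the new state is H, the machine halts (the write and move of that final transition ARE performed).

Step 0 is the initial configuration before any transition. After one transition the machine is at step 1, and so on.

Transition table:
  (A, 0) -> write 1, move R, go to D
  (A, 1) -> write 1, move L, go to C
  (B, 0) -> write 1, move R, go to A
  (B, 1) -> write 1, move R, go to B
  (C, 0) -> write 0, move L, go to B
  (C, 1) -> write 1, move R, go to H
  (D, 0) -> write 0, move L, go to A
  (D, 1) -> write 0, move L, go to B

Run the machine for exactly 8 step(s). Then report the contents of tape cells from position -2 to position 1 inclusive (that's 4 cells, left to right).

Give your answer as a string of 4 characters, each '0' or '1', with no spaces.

Answer: 1100

Derivation:
Step 1: in state A at pos 0, read 0 -> (A,0)->write 1,move R,goto D. Now: state=D, head=1, tape[-1..2]=0100 (head:   ^)
Step 2: in state D at pos 1, read 0 -> (D,0)->write 0,move L,goto A. Now: state=A, head=0, tape[-1..2]=0100 (head:  ^)
Step 3: in state A at pos 0, read 1 -> (A,1)->write 1,move L,goto C. Now: state=C, head=-1, tape[-2..2]=00100 (head:  ^)
Step 4: in state C at pos -1, read 0 -> (C,0)->write 0,move L,goto B. Now: state=B, head=-2, tape[-3..2]=000100 (head:  ^)
Step 5: in state B at pos -2, read 0 -> (B,0)->write 1,move R,goto A. Now: state=A, head=-1, tape[-3..2]=010100 (head:   ^)
Step 6: in state A at pos -1, read 0 -> (A,0)->write 1,move R,goto D. Now: state=D, head=0, tape[-3..2]=011100 (head:    ^)
Step 7: in state D at pos 0, read 1 -> (D,1)->write 0,move L,goto B. Now: state=B, head=-1, tape[-3..2]=011000 (head:   ^)
Step 8: in state B at pos -1, read 1 -> (B,1)->write 1,move R,goto B. Now: state=B, head=0, tape[-3..2]=011000 (head:    ^)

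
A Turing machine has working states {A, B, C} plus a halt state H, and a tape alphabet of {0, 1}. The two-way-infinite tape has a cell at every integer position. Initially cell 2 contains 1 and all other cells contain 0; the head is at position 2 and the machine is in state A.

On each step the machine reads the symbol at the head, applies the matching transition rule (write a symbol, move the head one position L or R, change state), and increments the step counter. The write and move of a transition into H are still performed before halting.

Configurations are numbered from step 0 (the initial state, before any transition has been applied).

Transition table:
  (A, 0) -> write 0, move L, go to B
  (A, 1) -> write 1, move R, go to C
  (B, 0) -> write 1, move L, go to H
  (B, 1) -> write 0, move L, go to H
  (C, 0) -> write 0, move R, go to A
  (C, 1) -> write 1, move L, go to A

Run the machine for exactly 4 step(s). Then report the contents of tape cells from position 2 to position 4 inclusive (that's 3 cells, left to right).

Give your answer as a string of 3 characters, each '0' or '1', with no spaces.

Step 1: in state A at pos 2, read 1 -> (A,1)->write 1,move R,goto C. Now: state=C, head=3, tape[1..4]=0100 (head:   ^)
Step 2: in state C at pos 3, read 0 -> (C,0)->write 0,move R,goto A. Now: state=A, head=4, tape[1..5]=01000 (head:    ^)
Step 3: in state A at pos 4, read 0 -> (A,0)->write 0,move L,goto B. Now: state=B, head=3, tape[1..5]=01000 (head:   ^)
Step 4: in state B at pos 3, read 0 -> (B,0)->write 1,move L,goto H. Now: state=H, head=2, tape[1..5]=01100 (head:  ^)

Answer: 110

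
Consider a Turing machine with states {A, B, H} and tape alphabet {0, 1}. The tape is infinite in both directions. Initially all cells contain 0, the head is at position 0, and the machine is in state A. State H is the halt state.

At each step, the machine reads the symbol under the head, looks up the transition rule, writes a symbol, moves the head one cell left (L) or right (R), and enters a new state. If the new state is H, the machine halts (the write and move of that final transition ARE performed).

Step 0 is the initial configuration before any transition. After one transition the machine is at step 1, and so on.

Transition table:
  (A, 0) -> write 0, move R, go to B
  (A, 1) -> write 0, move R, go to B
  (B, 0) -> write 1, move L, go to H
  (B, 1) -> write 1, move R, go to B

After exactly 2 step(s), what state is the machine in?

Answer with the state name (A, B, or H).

Answer: H

Derivation:
Step 1: in state A at pos 0, read 0 -> (A,0)->write 0,move R,goto B. Now: state=B, head=1, tape[-1..2]=0000 (head:   ^)
Step 2: in state B at pos 1, read 0 -> (B,0)->write 1,move L,goto H. Now: state=H, head=0, tape[-1..2]=0010 (head:  ^)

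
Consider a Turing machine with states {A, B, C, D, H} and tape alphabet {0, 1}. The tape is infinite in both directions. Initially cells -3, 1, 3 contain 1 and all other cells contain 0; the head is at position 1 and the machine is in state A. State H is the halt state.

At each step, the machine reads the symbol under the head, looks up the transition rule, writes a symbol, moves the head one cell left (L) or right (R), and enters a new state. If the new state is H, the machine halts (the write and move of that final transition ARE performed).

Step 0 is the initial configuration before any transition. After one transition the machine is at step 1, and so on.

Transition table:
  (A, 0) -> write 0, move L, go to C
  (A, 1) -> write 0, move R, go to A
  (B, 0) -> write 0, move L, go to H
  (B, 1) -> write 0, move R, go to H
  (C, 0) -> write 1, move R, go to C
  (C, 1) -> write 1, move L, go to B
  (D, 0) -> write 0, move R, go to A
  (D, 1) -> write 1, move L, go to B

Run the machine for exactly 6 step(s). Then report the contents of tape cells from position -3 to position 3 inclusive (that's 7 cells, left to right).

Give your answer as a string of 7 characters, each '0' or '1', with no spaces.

Step 1: in state A at pos 1, read 1 -> (A,1)->write 0,move R,goto A. Now: state=A, head=2, tape[-4..4]=010000010 (head:       ^)
Step 2: in state A at pos 2, read 0 -> (A,0)->write 0,move L,goto C. Now: state=C, head=1, tape[-4..4]=010000010 (head:      ^)
Step 3: in state C at pos 1, read 0 -> (C,0)->write 1,move R,goto C. Now: state=C, head=2, tape[-4..4]=010001010 (head:       ^)
Step 4: in state C at pos 2, read 0 -> (C,0)->write 1,move R,goto C. Now: state=C, head=3, tape[-4..4]=010001110 (head:        ^)
Step 5: in state C at pos 3, read 1 -> (C,1)->write 1,move L,goto B. Now: state=B, head=2, tape[-4..4]=010001110 (head:       ^)
Step 6: in state B at pos 2, read 1 -> (B,1)->write 0,move R,goto H. Now: state=H, head=3, tape[-4..4]=010001010 (head:        ^)

Answer: 1000101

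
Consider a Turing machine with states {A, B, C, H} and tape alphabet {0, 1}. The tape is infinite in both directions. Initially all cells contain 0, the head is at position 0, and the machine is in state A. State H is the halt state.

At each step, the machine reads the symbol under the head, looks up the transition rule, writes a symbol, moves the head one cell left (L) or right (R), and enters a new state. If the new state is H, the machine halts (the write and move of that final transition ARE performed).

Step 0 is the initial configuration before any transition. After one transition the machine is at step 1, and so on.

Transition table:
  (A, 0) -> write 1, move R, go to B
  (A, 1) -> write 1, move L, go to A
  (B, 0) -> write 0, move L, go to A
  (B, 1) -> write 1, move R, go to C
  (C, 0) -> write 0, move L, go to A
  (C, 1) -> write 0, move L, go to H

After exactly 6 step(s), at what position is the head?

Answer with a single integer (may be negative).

Answer: 0

Derivation:
Step 1: in state A at pos 0, read 0 -> (A,0)->write 1,move R,goto B. Now: state=B, head=1, tape[-1..2]=0100 (head:   ^)
Step 2: in state B at pos 1, read 0 -> (B,0)->write 0,move L,goto A. Now: state=A, head=0, tape[-1..2]=0100 (head:  ^)
Step 3: in state A at pos 0, read 1 -> (A,1)->write 1,move L,goto A. Now: state=A, head=-1, tape[-2..2]=00100 (head:  ^)
Step 4: in state A at pos -1, read 0 -> (A,0)->write 1,move R,goto B. Now: state=B, head=0, tape[-2..2]=01100 (head:   ^)
Step 5: in state B at pos 0, read 1 -> (B,1)->write 1,move R,goto C. Now: state=C, head=1, tape[-2..2]=01100 (head:    ^)
Step 6: in state C at pos 1, read 0 -> (C,0)->write 0,move L,goto A. Now: state=A, head=0, tape[-2..2]=01100 (head:   ^)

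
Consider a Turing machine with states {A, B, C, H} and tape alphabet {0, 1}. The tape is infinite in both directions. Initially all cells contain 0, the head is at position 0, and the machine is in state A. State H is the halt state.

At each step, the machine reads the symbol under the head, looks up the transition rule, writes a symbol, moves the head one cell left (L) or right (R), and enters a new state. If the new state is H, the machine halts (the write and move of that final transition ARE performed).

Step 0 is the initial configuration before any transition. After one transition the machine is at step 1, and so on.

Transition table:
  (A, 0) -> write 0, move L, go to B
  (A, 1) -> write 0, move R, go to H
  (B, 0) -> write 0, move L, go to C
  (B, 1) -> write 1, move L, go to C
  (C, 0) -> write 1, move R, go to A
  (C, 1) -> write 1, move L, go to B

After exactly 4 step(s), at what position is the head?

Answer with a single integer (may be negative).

Answer: -2

Derivation:
Step 1: in state A at pos 0, read 0 -> (A,0)->write 0,move L,goto B. Now: state=B, head=-1, tape[-2..1]=0000 (head:  ^)
Step 2: in state B at pos -1, read 0 -> (B,0)->write 0,move L,goto C. Now: state=C, head=-2, tape[-3..1]=00000 (head:  ^)
Step 3: in state C at pos -2, read 0 -> (C,0)->write 1,move R,goto A. Now: state=A, head=-1, tape[-3..1]=01000 (head:   ^)
Step 4: in state A at pos -1, read 0 -> (A,0)->write 0,move L,goto B. Now: state=B, head=-2, tape[-3..1]=01000 (head:  ^)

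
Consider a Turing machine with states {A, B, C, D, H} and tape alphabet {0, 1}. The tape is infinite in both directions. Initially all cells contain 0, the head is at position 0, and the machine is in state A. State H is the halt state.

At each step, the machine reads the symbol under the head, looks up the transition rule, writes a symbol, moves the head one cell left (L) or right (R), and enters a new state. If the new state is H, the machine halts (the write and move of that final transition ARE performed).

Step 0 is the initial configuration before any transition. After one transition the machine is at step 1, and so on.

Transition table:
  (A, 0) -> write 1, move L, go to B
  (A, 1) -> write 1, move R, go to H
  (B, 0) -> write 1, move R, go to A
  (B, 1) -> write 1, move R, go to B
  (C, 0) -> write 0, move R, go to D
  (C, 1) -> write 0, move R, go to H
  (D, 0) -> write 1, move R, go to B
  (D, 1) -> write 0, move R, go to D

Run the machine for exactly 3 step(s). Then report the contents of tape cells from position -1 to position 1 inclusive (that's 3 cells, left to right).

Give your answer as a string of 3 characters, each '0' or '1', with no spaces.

Step 1: in state A at pos 0, read 0 -> (A,0)->write 1,move L,goto B. Now: state=B, head=-1, tape[-2..1]=0010 (head:  ^)
Step 2: in state B at pos -1, read 0 -> (B,0)->write 1,move R,goto A. Now: state=A, head=0, tape[-2..1]=0110 (head:   ^)
Step 3: in state A at pos 0, read 1 -> (A,1)->write 1,move R,goto H. Now: state=H, head=1, tape[-2..2]=01100 (head:    ^)

Answer: 110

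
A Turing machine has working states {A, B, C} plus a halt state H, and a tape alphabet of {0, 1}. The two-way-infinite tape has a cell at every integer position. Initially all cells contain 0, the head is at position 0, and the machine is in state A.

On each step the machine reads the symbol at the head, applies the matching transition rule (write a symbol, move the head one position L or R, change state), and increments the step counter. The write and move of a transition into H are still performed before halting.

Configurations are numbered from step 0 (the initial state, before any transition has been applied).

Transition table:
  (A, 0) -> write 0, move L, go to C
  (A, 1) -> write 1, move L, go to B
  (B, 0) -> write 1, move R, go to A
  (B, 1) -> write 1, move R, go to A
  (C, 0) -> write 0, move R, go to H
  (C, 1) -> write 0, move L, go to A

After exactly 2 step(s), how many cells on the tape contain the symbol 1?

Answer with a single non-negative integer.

Answer: 0

Derivation:
Step 1: in state A at pos 0, read 0 -> (A,0)->write 0,move L,goto C. Now: state=C, head=-1, tape[-2..1]=0000 (head:  ^)
Step 2: in state C at pos -1, read 0 -> (C,0)->write 0,move R,goto H. Now: state=H, head=0, tape[-2..1]=0000 (head:   ^)
No cell contains 1 after step 2 -> 0 cell(s)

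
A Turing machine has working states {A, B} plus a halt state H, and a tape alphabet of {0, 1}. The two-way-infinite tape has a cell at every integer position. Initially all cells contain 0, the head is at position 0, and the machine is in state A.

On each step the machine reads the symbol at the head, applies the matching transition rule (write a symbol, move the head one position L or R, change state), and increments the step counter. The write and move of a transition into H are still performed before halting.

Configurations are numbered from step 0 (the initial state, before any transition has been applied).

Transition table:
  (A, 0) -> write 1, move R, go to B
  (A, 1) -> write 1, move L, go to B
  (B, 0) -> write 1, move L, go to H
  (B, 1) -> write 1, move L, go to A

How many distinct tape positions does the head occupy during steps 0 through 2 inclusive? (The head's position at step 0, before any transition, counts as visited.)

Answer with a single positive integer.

Step 1: in state A at pos 0, read 0 -> (A,0)->write 1,move R,goto B. Now: state=B, head=1, tape[-1..2]=0100 (head:   ^)
Step 2: in state B at pos 1, read 0 -> (B,0)->write 1,move L,goto H. Now: state=H, head=0, tape[-1..2]=0110 (head:  ^)
Head positions at steps 0..2: starting at 0, distinct positions visited = {0, 1} -> 2 position(s)

Answer: 2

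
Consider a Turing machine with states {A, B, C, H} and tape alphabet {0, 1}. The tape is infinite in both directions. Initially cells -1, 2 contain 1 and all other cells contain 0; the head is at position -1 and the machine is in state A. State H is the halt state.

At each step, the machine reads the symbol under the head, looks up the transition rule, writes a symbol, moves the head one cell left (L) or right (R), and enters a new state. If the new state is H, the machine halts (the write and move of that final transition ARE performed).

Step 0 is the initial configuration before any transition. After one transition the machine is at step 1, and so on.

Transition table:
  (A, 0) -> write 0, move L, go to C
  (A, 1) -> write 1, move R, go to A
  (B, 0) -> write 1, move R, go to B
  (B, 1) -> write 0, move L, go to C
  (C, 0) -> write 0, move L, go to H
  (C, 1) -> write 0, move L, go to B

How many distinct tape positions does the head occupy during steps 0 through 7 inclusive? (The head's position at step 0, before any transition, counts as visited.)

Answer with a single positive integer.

Step 1: in state A at pos -1, read 1 -> (A,1)->write 1,move R,goto A. Now: state=A, head=0, tape[-2..3]=010010 (head:   ^)
Step 2: in state A at pos 0, read 0 -> (A,0)->write 0,move L,goto C. Now: state=C, head=-1, tape[-2..3]=010010 (head:  ^)
Step 3: in state C at pos -1, read 1 -> (C,1)->write 0,move L,goto B. Now: state=B, head=-2, tape[-3..3]=0000010 (head:  ^)
Step 4: in state B at pos -2, read 0 -> (B,0)->write 1,move R,goto B. Now: state=B, head=-1, tape[-3..3]=0100010 (head:   ^)
Step 5: in state B at pos -1, read 0 -> (B,0)->write 1,move R,goto B. Now: state=B, head=0, tape[-3..3]=0110010 (head:    ^)
Step 6: in state B at pos 0, read 0 -> (B,0)->write 1,move R,goto B. Now: state=B, head=1, tape[-3..3]=0111010 (head:     ^)
Step 7: in state B at pos 1, read 0 -> (B,0)->write 1,move R,goto B. Now: state=B, head=2, tape[-3..3]=0111110 (head:      ^)
Head positions at steps 0..7: starting at -1, distinct positions visited = {-2, -1, 0, 1, 2} -> 5 position(s)

Answer: 5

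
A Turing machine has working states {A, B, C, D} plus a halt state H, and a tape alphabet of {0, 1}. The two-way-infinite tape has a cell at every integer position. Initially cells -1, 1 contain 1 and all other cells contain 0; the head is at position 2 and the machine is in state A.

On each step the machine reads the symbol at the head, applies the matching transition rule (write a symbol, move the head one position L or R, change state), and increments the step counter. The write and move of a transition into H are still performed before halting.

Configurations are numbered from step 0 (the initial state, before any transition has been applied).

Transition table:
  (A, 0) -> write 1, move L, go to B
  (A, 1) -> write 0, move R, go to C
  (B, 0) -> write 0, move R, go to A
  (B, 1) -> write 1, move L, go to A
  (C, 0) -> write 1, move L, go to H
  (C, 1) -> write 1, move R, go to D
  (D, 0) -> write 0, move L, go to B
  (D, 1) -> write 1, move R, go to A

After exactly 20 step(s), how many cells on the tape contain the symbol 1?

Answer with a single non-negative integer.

Answer: 3

Derivation:
Step 1: in state A at pos 2, read 0 -> (A,0)->write 1,move L,goto B. Now: state=B, head=1, tape[-2..3]=010110 (head:    ^)
Step 2: in state B at pos 1, read 1 -> (B,1)->write 1,move L,goto A. Now: state=A, head=0, tape[-2..3]=010110 (head:   ^)
Step 3: in state A at pos 0, read 0 -> (A,0)->write 1,move L,goto B. Now: state=B, head=-1, tape[-2..3]=011110 (head:  ^)
Step 4: in state B at pos -1, read 1 -> (B,1)->write 1,move L,goto A. Now: state=A, head=-2, tape[-3..3]=0011110 (head:  ^)
Step 5: in state A at pos -2, read 0 -> (A,0)->write 1,move L,goto B. Now: state=B, head=-3, tape[-4..3]=00111110 (head:  ^)
Step 6: in state B at pos -3, read 0 -> (B,0)->write 0,move R,goto A. Now: state=A, head=-2, tape[-4..3]=00111110 (head:   ^)
Step 7: in state A at pos -2, read 1 -> (A,1)->write 0,move R,goto C. Now: state=C, head=-1, tape[-4..3]=00011110 (head:    ^)
Step 8: in state C at pos -1, read 1 -> (C,1)->write 1,move R,goto D. Now: state=D, head=0, tape[-4..3]=00011110 (head:     ^)
Step 9: in state D at pos 0, read 1 -> (D,1)->write 1,move R,goto A. Now: state=A, head=1, tape[-4..3]=00011110 (head:      ^)
Step 10: in state A at pos 1, read 1 -> (A,1)->write 0,move R,goto C. Now: state=C, head=2, tape[-4..3]=00011010 (head:       ^)
Step 11: in state C at pos 2, read 1 -> (C,1)->write 1,move R,goto D. Now: state=D, head=3, tape[-4..4]=000110100 (head:        ^)
Step 12: in state D at pos 3, read 0 -> (D,0)->write 0,move L,goto B. Now: state=B, head=2, tape[-4..4]=000110100 (head:       ^)
Step 13: in state B at pos 2, read 1 -> (B,1)->write 1,move L,goto A. Now: state=A, head=1, tape[-4..4]=000110100 (head:      ^)
Step 14: in state A at pos 1, read 0 -> (A,0)->write 1,move L,goto B. Now: state=B, head=0, tape[-4..4]=000111100 (head:     ^)
Step 15: in state B at pos 0, read 1 -> (B,1)->write 1,move L,goto A. Now: state=A, head=-1, tape[-4..4]=000111100 (head:    ^)
Step 16: in state A at pos -1, read 1 -> (A,1)->write 0,move R,goto C. Now: state=C, head=0, tape[-4..4]=000011100 (head:     ^)
Step 17: in state C at pos 0, read 1 -> (C,1)->write 1,move R,goto D. Now: state=D, head=1, tape[-4..4]=000011100 (head:      ^)
Step 18: in state D at pos 1, read 1 -> (D,1)->write 1,move R,goto A. Now: state=A, head=2, tape[-4..4]=000011100 (head:       ^)
Step 19: in state A at pos 2, read 1 -> (A,1)->write 0,move R,goto C. Now: state=C, head=3, tape[-4..4]=000011000 (head:        ^)
Step 20: in state C at pos 3, read 0 -> (C,0)->write 1,move L,goto H. Now: state=H, head=2, tape[-4..4]=000011010 (head:       ^)
Cells containing 1 after step 20: {0, 1, 3} -> 3 cell(s)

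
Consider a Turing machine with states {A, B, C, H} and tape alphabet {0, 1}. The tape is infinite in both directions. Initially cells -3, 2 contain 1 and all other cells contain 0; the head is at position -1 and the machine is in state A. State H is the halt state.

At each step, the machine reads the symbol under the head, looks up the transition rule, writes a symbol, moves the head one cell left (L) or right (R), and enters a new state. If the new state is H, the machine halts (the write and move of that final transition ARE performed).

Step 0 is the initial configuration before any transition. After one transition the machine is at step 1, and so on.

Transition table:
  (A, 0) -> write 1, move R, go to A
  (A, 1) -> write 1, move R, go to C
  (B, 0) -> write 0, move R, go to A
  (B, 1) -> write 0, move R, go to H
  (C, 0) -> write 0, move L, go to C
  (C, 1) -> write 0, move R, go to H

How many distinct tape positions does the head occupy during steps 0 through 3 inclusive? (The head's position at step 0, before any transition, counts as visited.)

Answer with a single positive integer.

Answer: 4

Derivation:
Step 1: in state A at pos -1, read 0 -> (A,0)->write 1,move R,goto A. Now: state=A, head=0, tape[-4..3]=01010010 (head:     ^)
Step 2: in state A at pos 0, read 0 -> (A,0)->write 1,move R,goto A. Now: state=A, head=1, tape[-4..3]=01011010 (head:      ^)
Step 3: in state A at pos 1, read 0 -> (A,0)->write 1,move R,goto A. Now: state=A, head=2, tape[-4..3]=01011110 (head:       ^)
Head positions at steps 0..3: starting at -1, distinct positions visited = {-1, 0, 1, 2} -> 4 position(s)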